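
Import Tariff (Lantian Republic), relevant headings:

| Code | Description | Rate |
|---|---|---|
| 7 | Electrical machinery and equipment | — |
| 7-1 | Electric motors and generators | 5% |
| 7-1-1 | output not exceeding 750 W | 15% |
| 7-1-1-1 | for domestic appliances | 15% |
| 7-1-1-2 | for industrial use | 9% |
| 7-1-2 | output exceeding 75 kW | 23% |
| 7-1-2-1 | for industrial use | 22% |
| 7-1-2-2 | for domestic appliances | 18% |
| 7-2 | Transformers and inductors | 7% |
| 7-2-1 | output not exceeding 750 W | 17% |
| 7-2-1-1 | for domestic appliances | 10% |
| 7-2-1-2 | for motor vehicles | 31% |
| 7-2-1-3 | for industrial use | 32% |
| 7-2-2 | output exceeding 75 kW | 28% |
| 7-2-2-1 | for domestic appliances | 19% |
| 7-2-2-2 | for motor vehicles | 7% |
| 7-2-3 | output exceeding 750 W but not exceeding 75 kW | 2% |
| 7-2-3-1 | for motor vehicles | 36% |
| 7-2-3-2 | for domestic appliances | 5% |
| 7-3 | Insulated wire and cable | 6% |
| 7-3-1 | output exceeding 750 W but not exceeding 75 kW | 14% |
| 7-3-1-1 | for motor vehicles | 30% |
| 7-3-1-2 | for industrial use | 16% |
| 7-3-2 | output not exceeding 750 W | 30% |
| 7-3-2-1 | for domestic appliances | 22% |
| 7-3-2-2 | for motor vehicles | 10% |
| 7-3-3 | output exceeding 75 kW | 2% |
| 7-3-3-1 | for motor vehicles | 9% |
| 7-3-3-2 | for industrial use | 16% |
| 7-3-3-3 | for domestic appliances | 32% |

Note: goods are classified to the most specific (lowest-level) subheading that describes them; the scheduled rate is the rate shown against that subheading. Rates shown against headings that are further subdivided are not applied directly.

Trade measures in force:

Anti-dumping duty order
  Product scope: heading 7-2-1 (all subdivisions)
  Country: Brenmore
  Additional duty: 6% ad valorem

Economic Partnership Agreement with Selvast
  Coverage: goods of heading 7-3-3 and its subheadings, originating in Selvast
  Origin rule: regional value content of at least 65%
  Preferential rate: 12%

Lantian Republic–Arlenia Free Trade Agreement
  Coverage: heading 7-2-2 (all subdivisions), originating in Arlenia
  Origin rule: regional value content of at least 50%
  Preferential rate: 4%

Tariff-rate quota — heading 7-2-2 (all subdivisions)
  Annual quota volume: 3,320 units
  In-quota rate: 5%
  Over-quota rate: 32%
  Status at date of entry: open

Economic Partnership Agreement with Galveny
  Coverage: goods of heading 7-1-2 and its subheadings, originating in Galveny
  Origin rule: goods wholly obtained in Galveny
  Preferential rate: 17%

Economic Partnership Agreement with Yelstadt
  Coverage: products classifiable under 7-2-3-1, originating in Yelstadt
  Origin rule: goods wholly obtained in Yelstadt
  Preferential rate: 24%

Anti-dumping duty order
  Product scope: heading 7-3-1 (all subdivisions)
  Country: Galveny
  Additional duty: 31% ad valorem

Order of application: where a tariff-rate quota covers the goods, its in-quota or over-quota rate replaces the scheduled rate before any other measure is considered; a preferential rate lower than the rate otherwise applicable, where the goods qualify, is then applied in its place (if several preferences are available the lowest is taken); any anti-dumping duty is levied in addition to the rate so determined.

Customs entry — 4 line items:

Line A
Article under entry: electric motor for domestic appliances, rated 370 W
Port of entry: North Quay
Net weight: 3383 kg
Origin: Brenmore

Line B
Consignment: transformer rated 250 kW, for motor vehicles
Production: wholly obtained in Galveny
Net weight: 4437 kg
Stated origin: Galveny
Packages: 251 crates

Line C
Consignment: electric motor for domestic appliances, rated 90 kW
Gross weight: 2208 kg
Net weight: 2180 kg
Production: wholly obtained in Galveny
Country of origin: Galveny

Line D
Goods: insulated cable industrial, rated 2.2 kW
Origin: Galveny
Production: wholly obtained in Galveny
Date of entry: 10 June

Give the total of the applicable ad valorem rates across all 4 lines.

84%

Line A: electric motor → 7-1; rated 370 W → 7-1-1; for domestic appliances → 7-1-1-1. Scheduled 15%. No special measure applies. → 15%.
Line B: transformer → 7-2; rated 250 kW → 7-2-2; for motor vehicles → 7-2-2-2. Scheduled 7%. quota on 7-2-2 open → in-quota 5%; Galveny agreement on 7-1-2: 7-2-2-2 not covered. → 5%.
Line C: electric motor → 7-1; rated 90 kW → 7-1-2; for domestic appliances → 7-1-2-2. Scheduled 18%. Galveny agreement on 7-1-2: wholly obtained → 17% available; preferential 17%. → 17%.
Line D: insulated cable → 7-3; rated 2.2 kW → 7-3-1; industrial → 7-3-1-2. Scheduled 16%. Galveny agreement on 7-1-2: 7-3-1-2 not covered; anti-dumping (Galveny, 7-3-1): +31%; total 16% + 31% = 47%. → 47%.
Sum: 15% + 5% + 17% + 47% = 84%.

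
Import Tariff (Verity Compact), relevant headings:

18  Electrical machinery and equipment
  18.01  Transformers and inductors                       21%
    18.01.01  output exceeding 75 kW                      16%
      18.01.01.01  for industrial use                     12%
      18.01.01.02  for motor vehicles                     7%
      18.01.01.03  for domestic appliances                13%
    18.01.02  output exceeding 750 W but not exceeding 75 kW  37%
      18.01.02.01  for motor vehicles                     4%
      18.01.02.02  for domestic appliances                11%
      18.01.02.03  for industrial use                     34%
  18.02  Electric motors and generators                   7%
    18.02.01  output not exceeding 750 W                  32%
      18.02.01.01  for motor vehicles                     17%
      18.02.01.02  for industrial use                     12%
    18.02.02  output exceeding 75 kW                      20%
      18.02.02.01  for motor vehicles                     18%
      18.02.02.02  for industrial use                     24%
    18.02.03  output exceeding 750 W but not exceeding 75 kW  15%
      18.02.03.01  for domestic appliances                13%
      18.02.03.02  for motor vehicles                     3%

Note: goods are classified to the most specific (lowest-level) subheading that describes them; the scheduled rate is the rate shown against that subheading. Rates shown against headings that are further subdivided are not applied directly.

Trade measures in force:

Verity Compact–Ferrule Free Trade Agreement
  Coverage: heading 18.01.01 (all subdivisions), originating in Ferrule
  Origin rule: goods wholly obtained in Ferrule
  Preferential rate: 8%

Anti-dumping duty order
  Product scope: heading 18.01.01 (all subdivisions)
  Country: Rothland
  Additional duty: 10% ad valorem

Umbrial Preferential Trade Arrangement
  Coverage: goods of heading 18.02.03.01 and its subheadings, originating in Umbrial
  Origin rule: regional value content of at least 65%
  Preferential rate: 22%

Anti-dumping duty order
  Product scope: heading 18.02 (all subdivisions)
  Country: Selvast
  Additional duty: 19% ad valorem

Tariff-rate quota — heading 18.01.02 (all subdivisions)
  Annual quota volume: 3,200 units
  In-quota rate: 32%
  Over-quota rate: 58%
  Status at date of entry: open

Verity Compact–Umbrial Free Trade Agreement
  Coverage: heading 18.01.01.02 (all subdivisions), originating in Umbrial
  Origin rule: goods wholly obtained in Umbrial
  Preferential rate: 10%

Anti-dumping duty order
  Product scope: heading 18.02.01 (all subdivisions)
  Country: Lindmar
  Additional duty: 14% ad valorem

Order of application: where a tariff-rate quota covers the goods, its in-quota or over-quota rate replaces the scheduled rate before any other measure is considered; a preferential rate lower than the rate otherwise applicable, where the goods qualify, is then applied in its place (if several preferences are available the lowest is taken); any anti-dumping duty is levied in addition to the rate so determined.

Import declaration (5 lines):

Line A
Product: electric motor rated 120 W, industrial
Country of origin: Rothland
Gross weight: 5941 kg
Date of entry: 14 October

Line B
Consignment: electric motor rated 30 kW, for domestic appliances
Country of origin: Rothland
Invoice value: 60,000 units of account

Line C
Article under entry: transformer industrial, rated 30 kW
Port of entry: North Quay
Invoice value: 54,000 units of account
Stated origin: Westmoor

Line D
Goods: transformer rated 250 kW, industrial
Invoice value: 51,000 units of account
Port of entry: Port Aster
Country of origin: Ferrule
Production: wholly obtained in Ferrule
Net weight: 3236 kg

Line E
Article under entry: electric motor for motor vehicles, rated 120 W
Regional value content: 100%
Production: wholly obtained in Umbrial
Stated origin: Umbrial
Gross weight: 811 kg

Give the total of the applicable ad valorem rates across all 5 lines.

Line A: electric motor → 18.02; rated 120 W → 18.02.01; industrial → 18.02.01.02. Scheduled 12%. No special measure applies. → 12%.
Line B: electric motor → 18.02; rated 30 kW → 18.02.03; for domestic appliances → 18.02.03.01. Scheduled 13%. No special measure applies. → 13%.
Line C: transformer → 18.01; rated 30 kW → 18.01.02; industrial → 18.01.02.03. Scheduled 34%. quota on 18.01.02 open → in-quota 32%. → 32%.
Line D: transformer → 18.01; rated 250 kW → 18.01.01; industrial → 18.01.01.01. Scheduled 12%. Ferrule agreement on 18.01.01: wholly obtained → 8% available; preferential 8%. → 8%.
Line E: electric motor → 18.02; rated 120 W → 18.02.01; for motor vehicles → 18.02.01.01. Scheduled 17%. Umbrial agreement on 18.02.03.01: 18.02.01.01 not covered; Umbrial agreement on 18.01.01.02: 18.02.01.01 not covered. → 17%.
Sum: 12% + 13% + 32% + 8% + 17% = 82%.

82%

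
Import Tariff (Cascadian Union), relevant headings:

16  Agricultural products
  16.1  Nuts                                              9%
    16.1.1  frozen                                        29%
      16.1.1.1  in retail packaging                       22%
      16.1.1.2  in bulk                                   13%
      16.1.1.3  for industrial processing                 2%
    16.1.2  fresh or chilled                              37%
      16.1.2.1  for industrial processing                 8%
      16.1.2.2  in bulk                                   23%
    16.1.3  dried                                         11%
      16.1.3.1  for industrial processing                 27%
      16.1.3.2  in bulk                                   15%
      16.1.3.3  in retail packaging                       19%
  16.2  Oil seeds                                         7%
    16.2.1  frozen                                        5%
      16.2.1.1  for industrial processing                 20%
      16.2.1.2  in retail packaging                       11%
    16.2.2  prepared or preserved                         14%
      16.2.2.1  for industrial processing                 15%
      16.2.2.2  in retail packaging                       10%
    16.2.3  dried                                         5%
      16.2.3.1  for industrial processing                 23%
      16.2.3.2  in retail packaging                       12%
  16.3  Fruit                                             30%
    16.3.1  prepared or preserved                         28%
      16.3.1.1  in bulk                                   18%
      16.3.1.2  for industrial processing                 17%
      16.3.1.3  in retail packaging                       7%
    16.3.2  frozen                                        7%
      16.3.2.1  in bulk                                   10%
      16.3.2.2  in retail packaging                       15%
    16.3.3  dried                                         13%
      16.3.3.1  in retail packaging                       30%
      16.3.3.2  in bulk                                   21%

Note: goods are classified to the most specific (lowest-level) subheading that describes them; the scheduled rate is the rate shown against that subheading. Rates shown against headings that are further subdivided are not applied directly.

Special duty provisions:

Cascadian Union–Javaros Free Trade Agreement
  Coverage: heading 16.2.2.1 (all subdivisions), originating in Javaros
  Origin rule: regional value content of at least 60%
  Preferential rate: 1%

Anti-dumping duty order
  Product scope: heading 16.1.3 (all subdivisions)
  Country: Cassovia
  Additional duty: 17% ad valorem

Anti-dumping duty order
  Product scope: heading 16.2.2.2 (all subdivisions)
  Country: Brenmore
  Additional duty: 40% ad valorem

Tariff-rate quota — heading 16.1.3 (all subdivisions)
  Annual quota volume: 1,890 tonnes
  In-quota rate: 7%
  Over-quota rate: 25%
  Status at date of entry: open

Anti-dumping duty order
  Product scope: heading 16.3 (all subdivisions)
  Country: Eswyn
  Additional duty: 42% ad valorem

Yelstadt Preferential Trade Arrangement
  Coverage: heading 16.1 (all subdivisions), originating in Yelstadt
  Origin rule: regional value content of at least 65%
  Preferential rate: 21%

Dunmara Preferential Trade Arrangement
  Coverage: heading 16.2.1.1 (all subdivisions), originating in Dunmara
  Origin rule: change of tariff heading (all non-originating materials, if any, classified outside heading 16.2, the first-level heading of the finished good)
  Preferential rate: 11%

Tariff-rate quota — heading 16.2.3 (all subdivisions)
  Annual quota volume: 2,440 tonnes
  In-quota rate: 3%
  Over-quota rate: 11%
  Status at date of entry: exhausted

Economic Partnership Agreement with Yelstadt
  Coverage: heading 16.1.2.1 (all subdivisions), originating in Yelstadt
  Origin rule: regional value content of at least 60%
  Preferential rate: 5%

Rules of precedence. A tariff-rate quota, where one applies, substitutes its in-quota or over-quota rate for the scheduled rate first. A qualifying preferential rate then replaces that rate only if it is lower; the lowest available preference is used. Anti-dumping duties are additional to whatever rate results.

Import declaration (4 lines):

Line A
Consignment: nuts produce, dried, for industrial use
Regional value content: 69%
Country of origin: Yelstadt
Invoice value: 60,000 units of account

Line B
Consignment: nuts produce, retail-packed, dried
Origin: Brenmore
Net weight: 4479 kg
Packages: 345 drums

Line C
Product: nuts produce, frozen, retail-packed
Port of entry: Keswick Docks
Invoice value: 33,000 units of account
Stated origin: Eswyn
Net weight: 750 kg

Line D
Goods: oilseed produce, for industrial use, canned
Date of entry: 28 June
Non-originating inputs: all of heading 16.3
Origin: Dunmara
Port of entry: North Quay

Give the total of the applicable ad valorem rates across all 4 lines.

51%

Line A: nuts → 16.1; dried → 16.1.3; for industrial use → 16.1.3.1. Scheduled 27%. quota on 16.1.3 open → in-quota 7%; Yelstadt agreement on 16.1: RVC ≥ 65% → 21% available; Yelstadt agreement on 16.1.2.1: 16.1.3.1 not covered; preference 21% not lower than 7% → no reduction. → 7%.
Line B: nuts → 16.1; dried → 16.1.3; retail-packed → 16.1.3.3. Scheduled 19%. quota on 16.1.3 open → in-quota 7%. → 7%.
Line C: nuts → 16.1; frozen → 16.1.1; retail-packed → 16.1.1.1. Scheduled 22%. No special measure applies. → 22%.
Line D: oilseed → 16.2; canned → 16.2.2; for industrial use → 16.2.2.1. Scheduled 15%. Dunmara agreement on 16.2.1.1: 16.2.2.1 not covered. → 15%.
Sum: 7% + 7% + 22% + 15% = 51%.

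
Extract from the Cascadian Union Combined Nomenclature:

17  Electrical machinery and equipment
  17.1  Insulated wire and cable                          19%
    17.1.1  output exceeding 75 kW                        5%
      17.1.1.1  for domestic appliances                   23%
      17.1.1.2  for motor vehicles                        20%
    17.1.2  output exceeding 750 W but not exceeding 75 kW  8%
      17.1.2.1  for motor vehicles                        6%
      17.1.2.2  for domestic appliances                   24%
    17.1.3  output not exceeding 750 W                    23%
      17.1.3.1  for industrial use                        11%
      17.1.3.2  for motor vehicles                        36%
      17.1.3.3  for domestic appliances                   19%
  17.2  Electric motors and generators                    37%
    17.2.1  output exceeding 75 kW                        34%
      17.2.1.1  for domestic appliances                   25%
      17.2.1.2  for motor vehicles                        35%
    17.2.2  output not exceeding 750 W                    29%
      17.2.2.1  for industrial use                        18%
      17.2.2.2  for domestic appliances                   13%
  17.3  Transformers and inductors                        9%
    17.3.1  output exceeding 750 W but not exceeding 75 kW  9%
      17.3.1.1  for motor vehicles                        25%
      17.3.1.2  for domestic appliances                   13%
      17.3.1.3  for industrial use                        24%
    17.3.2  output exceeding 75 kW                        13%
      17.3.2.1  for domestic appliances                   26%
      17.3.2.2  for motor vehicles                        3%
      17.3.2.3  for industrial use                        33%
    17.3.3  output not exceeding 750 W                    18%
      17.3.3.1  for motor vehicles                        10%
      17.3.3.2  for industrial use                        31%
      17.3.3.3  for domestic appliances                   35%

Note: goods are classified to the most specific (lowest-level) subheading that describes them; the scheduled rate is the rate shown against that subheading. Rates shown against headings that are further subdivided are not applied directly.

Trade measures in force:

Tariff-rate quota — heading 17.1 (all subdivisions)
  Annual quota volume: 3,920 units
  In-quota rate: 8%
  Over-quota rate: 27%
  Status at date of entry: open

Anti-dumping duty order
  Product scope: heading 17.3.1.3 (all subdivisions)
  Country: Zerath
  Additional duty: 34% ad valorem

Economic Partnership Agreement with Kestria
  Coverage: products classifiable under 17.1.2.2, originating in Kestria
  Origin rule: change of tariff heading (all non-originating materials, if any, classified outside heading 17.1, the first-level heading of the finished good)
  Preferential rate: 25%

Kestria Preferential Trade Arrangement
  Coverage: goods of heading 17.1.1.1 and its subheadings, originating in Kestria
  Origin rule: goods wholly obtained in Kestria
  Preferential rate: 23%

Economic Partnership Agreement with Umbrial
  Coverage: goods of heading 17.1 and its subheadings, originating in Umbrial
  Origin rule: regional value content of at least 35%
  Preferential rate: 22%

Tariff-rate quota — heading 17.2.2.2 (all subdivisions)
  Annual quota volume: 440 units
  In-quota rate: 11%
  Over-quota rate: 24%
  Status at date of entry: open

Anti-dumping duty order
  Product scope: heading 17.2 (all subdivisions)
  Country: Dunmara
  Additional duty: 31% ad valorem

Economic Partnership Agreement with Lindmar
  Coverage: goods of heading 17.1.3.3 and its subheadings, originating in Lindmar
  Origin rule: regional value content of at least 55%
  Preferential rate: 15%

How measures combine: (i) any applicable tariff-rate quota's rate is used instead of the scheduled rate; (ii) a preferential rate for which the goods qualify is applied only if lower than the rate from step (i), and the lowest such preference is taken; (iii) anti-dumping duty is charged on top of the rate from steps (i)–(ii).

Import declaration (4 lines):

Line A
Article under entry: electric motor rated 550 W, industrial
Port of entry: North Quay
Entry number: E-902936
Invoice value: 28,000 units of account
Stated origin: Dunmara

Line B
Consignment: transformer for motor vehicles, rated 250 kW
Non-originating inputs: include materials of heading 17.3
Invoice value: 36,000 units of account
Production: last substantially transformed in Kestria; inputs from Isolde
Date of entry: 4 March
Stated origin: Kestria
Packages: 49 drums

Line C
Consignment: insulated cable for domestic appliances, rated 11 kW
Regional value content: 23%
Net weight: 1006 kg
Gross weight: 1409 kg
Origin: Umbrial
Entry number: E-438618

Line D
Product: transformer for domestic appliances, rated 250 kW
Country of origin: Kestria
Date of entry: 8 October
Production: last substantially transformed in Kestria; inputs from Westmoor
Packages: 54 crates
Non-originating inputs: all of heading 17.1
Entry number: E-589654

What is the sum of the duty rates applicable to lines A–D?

86%

Line A: electric motor → 17.2; rated 550 W → 17.2.2; industrial → 17.2.2.1. Scheduled 18%. anti-dumping (Dunmara, 17.2): +31%; total 18% + 31% = 49%. → 49%.
Line B: transformer → 17.3; rated 250 kW → 17.3.2; for motor vehicles → 17.3.2.2. Scheduled 3%. Kestria agreement on 17.1.2.2: 17.3.2.2 not covered; Kestria agreement on 17.1.1.1: 17.3.2.2 not covered. → 3%.
Line C: insulated cable → 17.1; rated 11 kW → 17.1.2; for domestic appliances → 17.1.2.2. Scheduled 24%. quota on 17.1 open → in-quota 8%; Umbrial agreement on 17.1: RVC < 35%. → 8%.
Line D: transformer → 17.3; rated 250 kW → 17.3.2; for domestic appliances → 17.3.2.1. Scheduled 26%. Kestria agreement on 17.1.2.2: 17.3.2.1 not covered; Kestria agreement on 17.1.1.1: 17.3.2.1 not covered. → 26%.
Sum: 49% + 3% + 8% + 26% = 86%.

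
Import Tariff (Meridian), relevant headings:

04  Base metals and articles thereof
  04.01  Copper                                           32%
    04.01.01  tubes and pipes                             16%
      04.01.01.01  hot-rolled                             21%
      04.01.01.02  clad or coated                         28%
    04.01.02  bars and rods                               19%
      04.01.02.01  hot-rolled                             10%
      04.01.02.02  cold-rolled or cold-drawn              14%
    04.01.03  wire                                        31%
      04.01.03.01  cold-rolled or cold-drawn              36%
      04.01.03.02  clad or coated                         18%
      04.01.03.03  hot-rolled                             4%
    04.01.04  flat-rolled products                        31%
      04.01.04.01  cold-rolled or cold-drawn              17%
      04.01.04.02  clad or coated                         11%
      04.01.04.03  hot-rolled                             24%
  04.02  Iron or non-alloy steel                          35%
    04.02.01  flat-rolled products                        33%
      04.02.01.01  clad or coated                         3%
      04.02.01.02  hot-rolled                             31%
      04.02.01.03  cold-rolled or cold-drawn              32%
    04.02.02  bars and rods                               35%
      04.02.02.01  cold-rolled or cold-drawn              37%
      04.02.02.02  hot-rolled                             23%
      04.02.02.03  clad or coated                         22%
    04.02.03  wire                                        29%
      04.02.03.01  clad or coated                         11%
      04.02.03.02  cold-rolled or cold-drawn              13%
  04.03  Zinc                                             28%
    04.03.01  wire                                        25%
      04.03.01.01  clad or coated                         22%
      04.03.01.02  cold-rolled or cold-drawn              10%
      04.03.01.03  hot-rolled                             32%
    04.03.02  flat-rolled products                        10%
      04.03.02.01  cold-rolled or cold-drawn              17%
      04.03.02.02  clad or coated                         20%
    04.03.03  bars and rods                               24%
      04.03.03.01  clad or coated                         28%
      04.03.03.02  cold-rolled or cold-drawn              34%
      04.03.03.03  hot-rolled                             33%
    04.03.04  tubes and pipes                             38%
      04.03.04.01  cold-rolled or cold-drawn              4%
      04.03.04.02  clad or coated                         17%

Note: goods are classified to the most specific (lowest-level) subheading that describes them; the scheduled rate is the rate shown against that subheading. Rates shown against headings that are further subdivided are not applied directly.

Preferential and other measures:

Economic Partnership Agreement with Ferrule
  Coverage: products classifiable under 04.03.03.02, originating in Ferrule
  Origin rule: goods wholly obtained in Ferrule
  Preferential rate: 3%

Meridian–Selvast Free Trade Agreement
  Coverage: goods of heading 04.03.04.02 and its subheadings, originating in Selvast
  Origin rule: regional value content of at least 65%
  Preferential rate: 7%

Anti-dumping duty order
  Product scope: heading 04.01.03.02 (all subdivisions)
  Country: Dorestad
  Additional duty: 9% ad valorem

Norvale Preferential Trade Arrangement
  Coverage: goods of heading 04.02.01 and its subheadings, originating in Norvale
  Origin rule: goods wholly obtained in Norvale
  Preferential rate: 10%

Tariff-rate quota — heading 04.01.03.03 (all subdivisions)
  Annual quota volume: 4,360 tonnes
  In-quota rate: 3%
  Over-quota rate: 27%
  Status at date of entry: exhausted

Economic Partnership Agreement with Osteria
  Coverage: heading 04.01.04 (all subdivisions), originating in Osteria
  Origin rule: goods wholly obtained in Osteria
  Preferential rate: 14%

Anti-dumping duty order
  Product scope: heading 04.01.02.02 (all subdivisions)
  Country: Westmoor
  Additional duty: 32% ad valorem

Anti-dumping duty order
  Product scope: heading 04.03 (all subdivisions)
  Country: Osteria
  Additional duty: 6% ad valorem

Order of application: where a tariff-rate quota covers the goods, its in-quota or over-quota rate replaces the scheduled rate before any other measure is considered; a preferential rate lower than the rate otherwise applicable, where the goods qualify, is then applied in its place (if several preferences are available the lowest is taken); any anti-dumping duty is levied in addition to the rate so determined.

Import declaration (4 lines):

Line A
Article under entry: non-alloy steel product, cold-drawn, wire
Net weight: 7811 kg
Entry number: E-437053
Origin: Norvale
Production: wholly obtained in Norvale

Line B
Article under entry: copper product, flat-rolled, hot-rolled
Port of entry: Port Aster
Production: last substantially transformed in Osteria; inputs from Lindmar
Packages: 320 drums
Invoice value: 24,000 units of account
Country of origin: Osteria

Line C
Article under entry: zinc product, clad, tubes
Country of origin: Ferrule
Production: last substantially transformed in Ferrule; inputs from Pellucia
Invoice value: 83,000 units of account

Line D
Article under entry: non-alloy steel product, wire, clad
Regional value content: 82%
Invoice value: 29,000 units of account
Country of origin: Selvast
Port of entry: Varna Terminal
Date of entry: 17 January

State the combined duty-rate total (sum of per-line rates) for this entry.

Line A: non-alloy steel → 04.02; wire → 04.02.03; cold-drawn → 04.02.03.02. Scheduled 13%. Norvale agreement on 04.02.01: 04.02.03.02 not covered. → 13%.
Line B: copper → 04.01; flat-rolled → 04.01.04; hot-rolled → 04.01.04.03. Scheduled 24%. Osteria agreement on 04.01.04: not wholly obtained. → 24%.
Line C: zinc → 04.03; tubes → 04.03.04; clad → 04.03.04.02. Scheduled 17%. Ferrule agreement on 04.03.03.02: 04.03.04.02 not covered. → 17%.
Line D: non-alloy steel → 04.02; wire → 04.02.03; clad → 04.02.03.01. Scheduled 11%. Selvast agreement on 04.03.04.02: 04.02.03.01 not covered. → 11%.
Sum: 13% + 24% + 17% + 11% = 65%.

65%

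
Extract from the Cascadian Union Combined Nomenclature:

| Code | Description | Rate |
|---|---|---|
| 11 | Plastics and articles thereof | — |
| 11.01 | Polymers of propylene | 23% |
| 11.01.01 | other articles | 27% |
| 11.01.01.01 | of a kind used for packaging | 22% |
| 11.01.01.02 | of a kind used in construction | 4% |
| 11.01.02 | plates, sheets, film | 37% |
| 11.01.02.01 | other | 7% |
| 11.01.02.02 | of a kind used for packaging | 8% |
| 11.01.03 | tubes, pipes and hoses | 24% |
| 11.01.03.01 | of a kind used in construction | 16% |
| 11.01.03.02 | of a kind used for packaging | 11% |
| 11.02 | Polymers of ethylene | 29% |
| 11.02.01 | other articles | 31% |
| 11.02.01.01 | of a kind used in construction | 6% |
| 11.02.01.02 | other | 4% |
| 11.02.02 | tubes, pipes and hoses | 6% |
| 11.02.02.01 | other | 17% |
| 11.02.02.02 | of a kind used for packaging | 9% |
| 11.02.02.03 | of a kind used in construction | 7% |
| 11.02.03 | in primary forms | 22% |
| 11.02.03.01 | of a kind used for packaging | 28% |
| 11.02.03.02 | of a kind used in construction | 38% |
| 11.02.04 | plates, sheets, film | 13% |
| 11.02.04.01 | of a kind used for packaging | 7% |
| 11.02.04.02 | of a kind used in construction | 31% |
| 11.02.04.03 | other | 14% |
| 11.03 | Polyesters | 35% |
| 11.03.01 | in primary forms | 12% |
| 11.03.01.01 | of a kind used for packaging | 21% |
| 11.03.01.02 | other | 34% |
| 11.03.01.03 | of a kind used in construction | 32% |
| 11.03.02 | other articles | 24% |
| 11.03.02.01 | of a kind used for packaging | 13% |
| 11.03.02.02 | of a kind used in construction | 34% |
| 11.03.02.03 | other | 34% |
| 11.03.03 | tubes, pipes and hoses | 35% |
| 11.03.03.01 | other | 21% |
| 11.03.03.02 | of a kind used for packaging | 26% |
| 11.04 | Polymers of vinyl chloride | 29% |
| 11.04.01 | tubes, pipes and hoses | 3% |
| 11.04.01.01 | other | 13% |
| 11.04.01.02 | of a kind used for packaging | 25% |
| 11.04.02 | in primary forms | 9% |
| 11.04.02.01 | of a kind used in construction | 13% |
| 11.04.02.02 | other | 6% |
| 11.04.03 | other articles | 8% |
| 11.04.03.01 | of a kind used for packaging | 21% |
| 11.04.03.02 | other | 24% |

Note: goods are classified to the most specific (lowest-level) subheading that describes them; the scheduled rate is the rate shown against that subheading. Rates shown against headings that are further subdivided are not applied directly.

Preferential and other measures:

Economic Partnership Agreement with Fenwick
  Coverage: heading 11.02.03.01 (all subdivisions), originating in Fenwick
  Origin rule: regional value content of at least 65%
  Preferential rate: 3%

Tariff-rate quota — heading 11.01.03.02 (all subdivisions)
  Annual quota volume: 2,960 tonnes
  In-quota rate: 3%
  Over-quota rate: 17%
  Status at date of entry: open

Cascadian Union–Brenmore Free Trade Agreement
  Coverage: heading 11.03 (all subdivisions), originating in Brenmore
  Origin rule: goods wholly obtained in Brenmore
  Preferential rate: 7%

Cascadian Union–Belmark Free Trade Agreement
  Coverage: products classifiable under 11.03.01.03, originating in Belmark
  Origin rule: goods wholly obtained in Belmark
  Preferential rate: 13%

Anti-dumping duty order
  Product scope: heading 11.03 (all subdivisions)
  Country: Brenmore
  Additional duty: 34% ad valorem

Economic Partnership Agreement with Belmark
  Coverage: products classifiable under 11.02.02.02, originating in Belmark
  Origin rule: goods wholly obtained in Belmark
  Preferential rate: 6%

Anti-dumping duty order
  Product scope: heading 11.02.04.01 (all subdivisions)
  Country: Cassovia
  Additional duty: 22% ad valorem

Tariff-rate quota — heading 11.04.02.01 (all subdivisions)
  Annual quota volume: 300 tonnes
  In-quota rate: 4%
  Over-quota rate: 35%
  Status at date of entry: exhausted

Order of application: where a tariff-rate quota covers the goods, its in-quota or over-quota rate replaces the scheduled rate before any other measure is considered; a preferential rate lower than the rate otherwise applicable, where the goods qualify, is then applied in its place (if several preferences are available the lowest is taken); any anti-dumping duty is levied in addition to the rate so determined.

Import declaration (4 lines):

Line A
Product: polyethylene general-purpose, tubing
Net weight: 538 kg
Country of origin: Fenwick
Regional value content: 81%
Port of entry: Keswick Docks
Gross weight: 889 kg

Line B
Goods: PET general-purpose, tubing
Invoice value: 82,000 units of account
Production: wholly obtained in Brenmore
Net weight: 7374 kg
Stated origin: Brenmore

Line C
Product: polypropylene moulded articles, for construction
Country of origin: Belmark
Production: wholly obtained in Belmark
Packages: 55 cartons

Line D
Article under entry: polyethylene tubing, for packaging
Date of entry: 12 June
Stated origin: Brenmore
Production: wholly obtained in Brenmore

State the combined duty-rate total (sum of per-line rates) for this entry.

Line A: polyethylene → 11.02; tubing → 11.02.02; general-purpose → 11.02.02.01. Scheduled 17%. Fenwick agreement on 11.02.03.01: 11.02.02.01 not covered. → 17%.
Line B: PET → 11.03; tubing → 11.03.03; general-purpose → 11.03.03.01. Scheduled 21%. Brenmore agreement on 11.03: wholly obtained → 7% available; preferential 7%; anti-dumping (Brenmore, 11.03): +34%; total 7% + 34% = 41%. → 41%.
Line C: polypropylene → 11.01; moulded articles → 11.01.01; for construction → 11.01.01.02. Scheduled 4%. Belmark agreement on 11.03.01.03: 11.01.01.02 not covered; Belmark agreement on 11.02.02.02: 11.01.01.02 not covered. → 4%.
Line D: polyethylene → 11.02; tubing → 11.02.02; for packaging → 11.02.02.02. Scheduled 9%. Brenmore agreement on 11.03: 11.02.02.02 not covered. → 9%.
Sum: 17% + 41% + 4% + 9% = 71%.

71%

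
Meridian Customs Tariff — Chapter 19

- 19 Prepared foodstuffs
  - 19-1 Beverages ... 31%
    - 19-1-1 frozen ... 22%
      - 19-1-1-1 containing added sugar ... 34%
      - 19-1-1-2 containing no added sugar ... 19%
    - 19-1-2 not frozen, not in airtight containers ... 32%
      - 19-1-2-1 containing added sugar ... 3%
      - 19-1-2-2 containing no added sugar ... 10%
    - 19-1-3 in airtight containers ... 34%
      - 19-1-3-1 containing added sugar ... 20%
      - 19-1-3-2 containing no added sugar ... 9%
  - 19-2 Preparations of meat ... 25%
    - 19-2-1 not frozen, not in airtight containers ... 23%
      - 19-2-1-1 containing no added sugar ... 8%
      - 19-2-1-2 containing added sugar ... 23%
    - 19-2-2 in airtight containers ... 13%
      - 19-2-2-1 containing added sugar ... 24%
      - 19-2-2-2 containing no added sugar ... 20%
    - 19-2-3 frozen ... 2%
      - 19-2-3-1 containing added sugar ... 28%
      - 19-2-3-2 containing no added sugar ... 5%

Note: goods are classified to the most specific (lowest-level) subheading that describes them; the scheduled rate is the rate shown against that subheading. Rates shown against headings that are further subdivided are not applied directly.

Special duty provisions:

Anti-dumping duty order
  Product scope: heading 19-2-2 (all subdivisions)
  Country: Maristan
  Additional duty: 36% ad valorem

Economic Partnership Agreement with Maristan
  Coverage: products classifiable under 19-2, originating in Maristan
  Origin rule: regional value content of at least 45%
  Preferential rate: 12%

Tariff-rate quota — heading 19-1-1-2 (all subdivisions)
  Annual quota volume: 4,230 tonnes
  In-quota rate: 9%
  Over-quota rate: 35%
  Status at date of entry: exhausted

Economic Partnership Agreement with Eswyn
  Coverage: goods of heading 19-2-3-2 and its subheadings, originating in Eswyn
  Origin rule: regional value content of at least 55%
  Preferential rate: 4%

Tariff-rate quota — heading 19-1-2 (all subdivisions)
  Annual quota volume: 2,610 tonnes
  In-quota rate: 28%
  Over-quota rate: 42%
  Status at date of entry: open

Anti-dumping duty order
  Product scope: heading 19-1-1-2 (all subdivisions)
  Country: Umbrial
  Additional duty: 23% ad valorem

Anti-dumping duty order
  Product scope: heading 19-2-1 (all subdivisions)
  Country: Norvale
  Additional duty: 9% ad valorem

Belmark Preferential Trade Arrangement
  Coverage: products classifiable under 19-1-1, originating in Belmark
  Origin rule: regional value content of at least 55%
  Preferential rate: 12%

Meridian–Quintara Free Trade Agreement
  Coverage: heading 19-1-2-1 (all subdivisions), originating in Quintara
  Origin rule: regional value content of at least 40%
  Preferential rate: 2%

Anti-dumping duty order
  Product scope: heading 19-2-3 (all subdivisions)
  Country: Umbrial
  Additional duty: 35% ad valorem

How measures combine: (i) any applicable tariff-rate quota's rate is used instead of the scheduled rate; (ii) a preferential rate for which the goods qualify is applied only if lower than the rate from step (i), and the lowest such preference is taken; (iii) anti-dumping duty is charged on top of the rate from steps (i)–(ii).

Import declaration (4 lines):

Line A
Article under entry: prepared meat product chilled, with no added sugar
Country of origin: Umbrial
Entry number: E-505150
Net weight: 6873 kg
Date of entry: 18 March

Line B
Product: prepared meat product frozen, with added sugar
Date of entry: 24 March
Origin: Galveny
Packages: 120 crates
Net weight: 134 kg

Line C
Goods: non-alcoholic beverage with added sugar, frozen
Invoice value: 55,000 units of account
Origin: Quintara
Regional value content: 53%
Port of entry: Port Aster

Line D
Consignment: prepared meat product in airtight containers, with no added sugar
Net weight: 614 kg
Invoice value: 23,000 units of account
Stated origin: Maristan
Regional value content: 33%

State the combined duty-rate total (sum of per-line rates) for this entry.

126%

Line A: prepared meat product → 19-2; chilled → 19-2-1; with no added sugar → 19-2-1-1. Scheduled 8%. No special measure applies. → 8%.
Line B: prepared meat product → 19-2; frozen → 19-2-3; with added sugar → 19-2-3-1. Scheduled 28%. No special measure applies. → 28%.
Line C: non-alcoholic beverage → 19-1; frozen → 19-1-1; with added sugar → 19-1-1-1. Scheduled 34%. Quintara agreement on 19-1-2-1: 19-1-1-1 not covered. → 34%.
Line D: prepared meat product → 19-2; in airtight containers → 19-2-2; with no added sugar → 19-2-2-2. Scheduled 20%. Maristan agreement on 19-2: RVC < 45%; anti-dumping (Maristan, 19-2-2): +36%; total 20% + 36% = 56%. → 56%.
Sum: 8% + 28% + 34% + 56% = 126%.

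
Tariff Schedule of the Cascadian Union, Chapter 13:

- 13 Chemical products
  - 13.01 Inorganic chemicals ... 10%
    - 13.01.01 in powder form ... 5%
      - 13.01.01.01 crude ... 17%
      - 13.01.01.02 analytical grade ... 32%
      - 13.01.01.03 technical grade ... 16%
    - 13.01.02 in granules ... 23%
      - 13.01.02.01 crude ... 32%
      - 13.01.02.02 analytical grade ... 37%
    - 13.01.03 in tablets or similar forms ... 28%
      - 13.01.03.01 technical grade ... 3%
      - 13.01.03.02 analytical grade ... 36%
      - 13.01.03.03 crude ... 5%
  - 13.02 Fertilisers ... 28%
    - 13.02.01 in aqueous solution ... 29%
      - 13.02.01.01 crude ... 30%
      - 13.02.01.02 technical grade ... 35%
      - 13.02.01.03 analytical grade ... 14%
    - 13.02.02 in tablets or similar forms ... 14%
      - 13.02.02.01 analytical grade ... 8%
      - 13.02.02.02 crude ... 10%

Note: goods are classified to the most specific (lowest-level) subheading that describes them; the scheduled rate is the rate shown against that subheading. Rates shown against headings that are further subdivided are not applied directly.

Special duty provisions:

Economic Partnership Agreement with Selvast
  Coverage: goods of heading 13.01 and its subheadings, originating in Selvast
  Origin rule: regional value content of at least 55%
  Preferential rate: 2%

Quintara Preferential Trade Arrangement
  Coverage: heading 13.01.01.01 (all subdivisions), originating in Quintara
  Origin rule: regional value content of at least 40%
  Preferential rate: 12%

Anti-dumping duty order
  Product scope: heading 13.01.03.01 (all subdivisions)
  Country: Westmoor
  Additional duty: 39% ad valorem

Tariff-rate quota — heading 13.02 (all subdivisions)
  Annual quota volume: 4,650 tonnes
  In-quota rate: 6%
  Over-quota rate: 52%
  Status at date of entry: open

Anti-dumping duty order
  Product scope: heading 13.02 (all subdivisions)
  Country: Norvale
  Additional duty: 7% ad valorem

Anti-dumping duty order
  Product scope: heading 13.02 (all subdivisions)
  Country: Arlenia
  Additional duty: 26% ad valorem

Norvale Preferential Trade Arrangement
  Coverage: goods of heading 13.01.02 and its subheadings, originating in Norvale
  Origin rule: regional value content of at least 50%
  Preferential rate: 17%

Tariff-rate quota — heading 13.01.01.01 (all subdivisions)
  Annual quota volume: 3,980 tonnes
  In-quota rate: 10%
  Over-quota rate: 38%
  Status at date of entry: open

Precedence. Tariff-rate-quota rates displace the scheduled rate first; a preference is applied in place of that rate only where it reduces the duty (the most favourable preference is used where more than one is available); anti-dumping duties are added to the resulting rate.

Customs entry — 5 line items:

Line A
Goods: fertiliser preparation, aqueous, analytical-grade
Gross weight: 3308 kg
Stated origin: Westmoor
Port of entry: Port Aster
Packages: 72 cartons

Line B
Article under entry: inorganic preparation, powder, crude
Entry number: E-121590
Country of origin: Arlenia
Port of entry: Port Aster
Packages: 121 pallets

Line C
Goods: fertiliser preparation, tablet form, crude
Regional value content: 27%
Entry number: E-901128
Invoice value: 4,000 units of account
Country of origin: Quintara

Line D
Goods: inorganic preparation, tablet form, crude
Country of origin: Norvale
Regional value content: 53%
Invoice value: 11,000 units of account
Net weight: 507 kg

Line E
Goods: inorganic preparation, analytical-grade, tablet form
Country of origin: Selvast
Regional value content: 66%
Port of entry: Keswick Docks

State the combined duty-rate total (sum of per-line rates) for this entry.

Line A: fertiliser → 13.02; aqueous → 13.02.01; analytical-grade → 13.02.01.03. Scheduled 14%. quota on 13.02 open → in-quota 6%. → 6%.
Line B: inorganic → 13.01; powder → 13.01.01; crude → 13.01.01.01. Scheduled 17%. quota on 13.01.01.01 open → in-quota 10%. → 10%.
Line C: fertiliser → 13.02; tablet form → 13.02.02; crude → 13.02.02.02. Scheduled 10%. quota on 13.02 open → in-quota 6%; Quintara agreement on 13.01.01.01: 13.02.02.02 not covered. → 6%.
Line D: inorganic → 13.01; tablet form → 13.01.03; crude → 13.01.03.03. Scheduled 5%. Norvale agreement on 13.01.02: 13.01.03.03 not covered. → 5%.
Line E: inorganic → 13.01; tablet form → 13.01.03; analytical-grade → 13.01.03.02. Scheduled 36%. Selvast agreement on 13.01: RVC ≥ 55% → 2% available; preferential 2%. → 2%.
Sum: 6% + 10% + 6% + 5% + 2% = 29%.

29%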